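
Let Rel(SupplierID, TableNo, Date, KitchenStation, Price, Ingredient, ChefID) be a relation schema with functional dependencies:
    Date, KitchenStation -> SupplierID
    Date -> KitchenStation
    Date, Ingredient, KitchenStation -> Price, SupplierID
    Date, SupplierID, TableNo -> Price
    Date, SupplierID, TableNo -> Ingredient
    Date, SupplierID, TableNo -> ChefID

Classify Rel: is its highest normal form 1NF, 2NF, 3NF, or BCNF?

1NF

Candidate key: {Date, TableNo}. Prime attributes: {Date, TableNo}.
Date, KitchenStation -> SupplierID breaks BCNF: {Date, KitchenStation}⁺ = {Date, KitchenStation, SupplierID}, so {Date, KitchenStation} is not a superkey.
Date, KitchenStation -> SupplierID determines the non-prime attribute {SupplierID} from a non-superkey — 3NF is violated.
Since {Date} ⊂ {Date, TableNo} and {Date}⁺ ⊇ {KitchenStation, SupplierID} with {KitchenStation, SupplierID} non-prime, there is a partial dependency; 2NF fails.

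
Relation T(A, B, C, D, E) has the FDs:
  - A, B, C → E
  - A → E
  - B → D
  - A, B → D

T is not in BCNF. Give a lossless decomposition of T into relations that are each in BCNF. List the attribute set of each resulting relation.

{A, B, C}; {A, E}; {B, D}

Candidate key of the original relation: {A, B, C}.
In {A, B, C, D, E}, {A} is not a superkey ({A}⁺ restricted to this set is {A, E}), so split on A → E into {A, E} and {A, B, C, D}.
{A, E} is in BCNF.
In {A, B, C, D}, {B} is not a superkey ({B}⁺ restricted to this set is {B, D}), so split on B → D into {B, D} and {A, B, C}.
{B, D} is in BCNF.
{A, B, C} is in BCNF.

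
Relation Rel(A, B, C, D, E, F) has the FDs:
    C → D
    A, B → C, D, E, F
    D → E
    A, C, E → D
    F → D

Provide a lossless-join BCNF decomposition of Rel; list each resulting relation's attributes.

Candidate key of the original relation: {A, B}.
In {A, B, C, D, E, F}, {C} is not a superkey ({C}⁺ restricted to this set is {C, D, E}), so split on C → D, E into {C, D, E} and {A, B, C, F}.
In {C, D, E}, {D} is not a superkey ({D}⁺ restricted to this set is {D, E}), so split on D → E into {D, E} and {C, D}.
{D, E}: every determinant is a superkey — BCNF.
{C, D}: every determinant is a superkey — BCNF.
{A, B, C, F}: every determinant is a superkey — BCNF.

{A, B, C, F}; {C, D}; {D, E}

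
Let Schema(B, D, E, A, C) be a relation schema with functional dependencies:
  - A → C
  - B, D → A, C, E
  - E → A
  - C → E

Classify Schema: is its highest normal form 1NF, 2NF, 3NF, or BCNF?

2NF

Candidate key: {B, D}. Prime attributes: {B, D}.
A → C: {A}⁺ = {A, C, E}, which is not all of the attributes, so the left side is not a superkey — BCNF is violated.
A → C determines the non-prime attribute {C} from a non-superkey — 3NF is violated.
No non-prime attribute depends on a proper subset of any candidate key, so 2NF holds.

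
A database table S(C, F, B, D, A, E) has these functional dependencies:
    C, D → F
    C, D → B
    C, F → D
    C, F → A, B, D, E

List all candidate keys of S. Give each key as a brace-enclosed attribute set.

{C, D}, {C, F}

Attributes never on any right-hand side: {C} — every candidate key must contain it.
{C, D} is a candidate key since {C, D}⁺ = {A, B, C, D, E, F} covers every attribute.
{C, F} is a candidate key since {C, F}⁺ = {A, B, C, D, E, F} covers every attribute.
These are minimal and exhaustive — every other superkey contains one of them.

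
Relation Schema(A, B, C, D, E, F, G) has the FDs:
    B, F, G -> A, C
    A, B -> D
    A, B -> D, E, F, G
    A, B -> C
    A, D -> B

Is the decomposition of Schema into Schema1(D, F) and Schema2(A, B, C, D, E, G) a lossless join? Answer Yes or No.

No

Schema1 ∩ Schema2 = {D}; its closure under F is {D}.
The closure covers neither Schema1 nor Schema2 entirely; the join is not lossless.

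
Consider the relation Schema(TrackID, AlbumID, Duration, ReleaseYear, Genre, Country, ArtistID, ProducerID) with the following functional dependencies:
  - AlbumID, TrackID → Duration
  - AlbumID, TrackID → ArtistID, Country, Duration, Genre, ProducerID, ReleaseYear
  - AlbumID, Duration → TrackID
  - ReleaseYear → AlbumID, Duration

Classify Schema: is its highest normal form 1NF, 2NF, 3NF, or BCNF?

Candidate keys: {AlbumID, Duration}, {AlbumID, TrackID}, {ReleaseYear}. Prime attributes: {AlbumID, Duration, ReleaseYear, TrackID}.
The left-hand side of every FD is a superkey, so BCNF is satisfied.

BCNF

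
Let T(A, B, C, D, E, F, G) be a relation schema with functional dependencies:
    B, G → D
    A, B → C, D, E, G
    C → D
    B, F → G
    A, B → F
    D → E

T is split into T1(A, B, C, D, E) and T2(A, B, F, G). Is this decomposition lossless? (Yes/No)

Yes

T1 ∩ T2 = {A, B}; its closure under F is {A, B, C, D, E, F, G}.
T1 is contained in that closure, so T1 ∩ T2 → T1 holds and the join is lossless.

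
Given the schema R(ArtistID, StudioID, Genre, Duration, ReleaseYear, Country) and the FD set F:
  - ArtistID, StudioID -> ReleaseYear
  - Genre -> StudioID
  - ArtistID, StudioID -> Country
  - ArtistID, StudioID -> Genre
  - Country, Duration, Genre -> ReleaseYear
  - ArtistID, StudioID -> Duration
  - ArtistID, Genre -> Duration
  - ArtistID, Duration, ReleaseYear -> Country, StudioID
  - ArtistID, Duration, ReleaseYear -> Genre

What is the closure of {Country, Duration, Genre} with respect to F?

Start with {Country, Duration, Genre}.
Genre -> StudioID applies; add {StudioID} → now {Country, Duration, Genre, StudioID}.
Country, Duration, Genre -> ReleaseYear applies; add {ReleaseYear} → now {Country, Duration, Genre, ReleaseYear, StudioID}.
No further FD applies.

{Country, Duration, Genre, ReleaseYear, StudioID}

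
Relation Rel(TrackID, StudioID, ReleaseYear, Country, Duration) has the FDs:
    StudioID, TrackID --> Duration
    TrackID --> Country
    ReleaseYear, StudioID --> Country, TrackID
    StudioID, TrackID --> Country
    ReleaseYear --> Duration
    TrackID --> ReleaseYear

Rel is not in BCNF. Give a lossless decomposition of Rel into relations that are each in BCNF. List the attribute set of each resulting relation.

{Country, ReleaseYear, TrackID}; {Duration, ReleaseYear}; {StudioID, TrackID}

Candidate keys of the original relation: {ReleaseYear, StudioID}, {StudioID, TrackID}.
In {Country, Duration, ReleaseYear, StudioID, TrackID}, {TrackID} is not a superkey ({TrackID}⁺ restricted to this set is {Country, Duration, ReleaseYear, TrackID}), so split on TrackID --> Country, Duration, ReleaseYear into {Country, Duration, ReleaseYear, TrackID} and {StudioID, TrackID}.
In {Country, Duration, ReleaseYear, TrackID}, {ReleaseYear} is not a superkey ({ReleaseYear}⁺ restricted to this set is {Duration, ReleaseYear}), so split on ReleaseYear --> Duration into {Duration, ReleaseYear} and {Country, ReleaseYear, TrackID}.
{Duration, ReleaseYear} has no BCNF violation.
{Country, ReleaseYear, TrackID} has no BCNF violation.
{StudioID, TrackID} has no BCNF violation.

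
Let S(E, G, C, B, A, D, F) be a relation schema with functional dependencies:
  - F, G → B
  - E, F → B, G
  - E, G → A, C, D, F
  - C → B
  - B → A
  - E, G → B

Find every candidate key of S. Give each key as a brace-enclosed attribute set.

{E, F}, {E, G}

{E} never appears on the right of any FD, so every key must include it.
{E, F}⁺ = {A, B, C, D, E, F, G} — all of the relation — so {E, F} is a candidate key.
{E, G}⁺ = {A, B, C, D, E, F, G} — all of the relation — so {E, G} is a candidate key.
Any other superkey properly contains one of these, so there are no further candidate keys.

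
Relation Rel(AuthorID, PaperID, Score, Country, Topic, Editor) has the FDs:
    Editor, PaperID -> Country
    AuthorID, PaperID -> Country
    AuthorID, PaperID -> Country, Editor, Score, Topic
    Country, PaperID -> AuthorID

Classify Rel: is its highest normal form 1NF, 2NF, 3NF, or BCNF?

Candidate keys: {AuthorID, PaperID}, {Country, PaperID}, {Editor, PaperID}. Prime attributes: {AuthorID, Country, Editor, PaperID}.
Each dependency's left side is a superkey — BCNF holds.

BCNF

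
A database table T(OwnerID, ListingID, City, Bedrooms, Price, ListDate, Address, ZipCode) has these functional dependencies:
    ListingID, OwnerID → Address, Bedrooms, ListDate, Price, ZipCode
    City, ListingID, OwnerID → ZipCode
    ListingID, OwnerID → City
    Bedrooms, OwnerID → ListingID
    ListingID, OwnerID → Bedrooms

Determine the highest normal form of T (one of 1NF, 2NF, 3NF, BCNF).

Candidate keys: {Bedrooms, OwnerID}, {ListingID, OwnerID}. Prime attributes: {Bedrooms, ListingID, OwnerID}.
The left-hand side of every FD is a superkey, so BCNF is satisfied.

BCNF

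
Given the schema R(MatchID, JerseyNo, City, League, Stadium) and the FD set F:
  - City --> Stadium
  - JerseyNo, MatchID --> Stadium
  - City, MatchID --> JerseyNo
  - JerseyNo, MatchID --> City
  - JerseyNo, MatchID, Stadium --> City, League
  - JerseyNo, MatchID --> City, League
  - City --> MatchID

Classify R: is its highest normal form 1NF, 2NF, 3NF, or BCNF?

Candidate keys: {City}, {JerseyNo, MatchID}. Prime attributes: {City, JerseyNo, MatchID}.
The left-hand side of every FD is a superkey, so BCNF is satisfied.

BCNF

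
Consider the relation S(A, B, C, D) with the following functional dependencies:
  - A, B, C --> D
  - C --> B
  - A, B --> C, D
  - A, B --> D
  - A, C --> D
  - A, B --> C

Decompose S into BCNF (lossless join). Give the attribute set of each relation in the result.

Candidate keys of the original relation: {A, B}, {A, C}.
Within {A, B, C, D}: {C}⁺ ∩ {A, B, C, D} = {B, C}, not the whole set, so C --> B violates BCNF; decompose into {B, C} and {A, C, D}.
{B, C}: every determinant is a superkey — BCNF.
{A, C, D}: every determinant is a superkey — BCNF.

{A, C, D}; {B, C}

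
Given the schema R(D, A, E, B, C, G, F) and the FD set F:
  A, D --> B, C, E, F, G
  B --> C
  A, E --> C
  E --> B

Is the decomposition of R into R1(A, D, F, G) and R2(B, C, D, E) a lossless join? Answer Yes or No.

No

Common attributes: {D}; their closure is {D}.
R1 ⊄ {D} and R2 ⊄ {D}, so the split is lossy.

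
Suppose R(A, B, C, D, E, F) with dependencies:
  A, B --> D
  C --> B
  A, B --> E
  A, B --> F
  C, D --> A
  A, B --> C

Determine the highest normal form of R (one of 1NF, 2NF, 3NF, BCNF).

Candidate keys: {A, B}, {A, C}, {C, D}. Prime attributes: {A, B, C, D}.
C --> B: {C}⁺ = {B, C}, which is not all of the attributes, so the left side is not a superkey — BCNF is violated.
Since {B} ⊆ prime attributes and every other non-superkey FD also has a prime right side, the schema is in 3NF.

3NF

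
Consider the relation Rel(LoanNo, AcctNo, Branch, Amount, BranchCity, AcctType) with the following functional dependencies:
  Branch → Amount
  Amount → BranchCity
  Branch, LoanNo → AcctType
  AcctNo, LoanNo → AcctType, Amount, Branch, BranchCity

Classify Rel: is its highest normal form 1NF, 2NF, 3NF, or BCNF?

Candidate key: {AcctNo, LoanNo}. Prime attributes: {AcctNo, LoanNo}.
Branch → Amount breaks BCNF: {Branch}⁺ = {Amount, Branch, BranchCity}, so {Branch} is not a superkey.
Branch → Amount determines the non-prime attribute {Amount} from a non-superkey — 3NF is violated.
No proper subset of a key has a non-prime attribute in its closure, so there is no partial dependency; 2NF holds.

2NF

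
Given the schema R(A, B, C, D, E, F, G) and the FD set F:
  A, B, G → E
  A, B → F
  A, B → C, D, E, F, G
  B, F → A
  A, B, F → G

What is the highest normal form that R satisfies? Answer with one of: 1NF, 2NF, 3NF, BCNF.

Candidate keys: {A, B}, {B, F}. Prime attributes: {A, B, F}.
The left-hand side of every FD is a superkey, so BCNF is satisfied.

BCNF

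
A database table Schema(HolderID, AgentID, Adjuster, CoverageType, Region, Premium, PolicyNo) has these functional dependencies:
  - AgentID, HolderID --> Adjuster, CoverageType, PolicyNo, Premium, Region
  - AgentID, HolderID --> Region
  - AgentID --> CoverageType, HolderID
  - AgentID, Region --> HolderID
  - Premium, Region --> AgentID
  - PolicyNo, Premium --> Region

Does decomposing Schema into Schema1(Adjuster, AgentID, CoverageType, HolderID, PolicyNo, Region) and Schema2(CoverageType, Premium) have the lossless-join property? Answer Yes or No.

Common attributes: {CoverageType}; their closure is {CoverageType}.
Neither Schema1 nor Schema2 is contained in that closure, so the decomposition is lossy.

No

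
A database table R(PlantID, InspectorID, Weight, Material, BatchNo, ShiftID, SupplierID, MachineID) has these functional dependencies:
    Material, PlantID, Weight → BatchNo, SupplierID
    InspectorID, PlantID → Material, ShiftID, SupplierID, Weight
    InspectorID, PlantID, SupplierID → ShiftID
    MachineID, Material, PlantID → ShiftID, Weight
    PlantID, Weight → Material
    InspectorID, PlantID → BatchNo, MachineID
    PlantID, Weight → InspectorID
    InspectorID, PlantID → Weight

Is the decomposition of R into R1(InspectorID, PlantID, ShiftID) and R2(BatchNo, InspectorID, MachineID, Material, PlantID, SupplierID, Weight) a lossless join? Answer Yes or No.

Yes

Common attributes: {InspectorID, PlantID}; their closure is {BatchNo, InspectorID, MachineID, Material, PlantID, ShiftID, SupplierID, Weight}.
R1 is contained in that closure, so R1 ∩ R2 → R1 holds and the join is lossless.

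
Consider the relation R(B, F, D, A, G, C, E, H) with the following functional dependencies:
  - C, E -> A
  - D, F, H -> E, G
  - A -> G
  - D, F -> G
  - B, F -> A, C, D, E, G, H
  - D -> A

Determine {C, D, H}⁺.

Start with {C, D, H}.
D -> A applies; add {A} → now {A, C, D, H}.
A -> G applies; add {G} → now {A, C, D, G, H}.
No further FD applies.

{A, C, D, G, H}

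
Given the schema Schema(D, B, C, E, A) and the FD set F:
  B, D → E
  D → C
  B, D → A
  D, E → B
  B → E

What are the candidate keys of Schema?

Attributes never on any right-hand side: {D} — every candidate key must contain it.
{B, D}⁺ = {A, B, C, D, E}, which is every attribute, so {B, D} is a candidate key.
{D, E}⁺ = {A, B, C, D, E}, which is every attribute, so {D, E} is a candidate key.
No proper subset of any of these is a key, and no other minimal superkey exists.

{B, D}, {D, E}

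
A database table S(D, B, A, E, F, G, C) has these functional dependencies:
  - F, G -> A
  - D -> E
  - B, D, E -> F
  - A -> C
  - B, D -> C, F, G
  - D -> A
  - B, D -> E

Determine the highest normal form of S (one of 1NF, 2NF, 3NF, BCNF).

1NF

Candidate key: {B, D}. Prime attributes: {B, D}.
F, G -> A: {F, G}⁺ = {A, C, F, G}, which is not all of the attributes, so the left side is not a superkey — BCNF is violated.
Because {A} is non-prime and the left side of F, G -> A is not a superkey, the relation is not in 3NF.
Since {D} ⊂ {B, D} and {D}⁺ ⊇ {A, C, E} with {A, C, E} non-prime, there is a partial dependency; 2NF fails.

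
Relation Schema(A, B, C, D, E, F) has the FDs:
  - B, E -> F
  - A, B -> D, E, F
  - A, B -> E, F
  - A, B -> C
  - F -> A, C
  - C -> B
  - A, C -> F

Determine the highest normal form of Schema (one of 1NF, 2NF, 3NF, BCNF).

Candidate keys: {A, B}, {A, C}, {B, E}, {C, E}, {F}. Prime attributes: {A, B, C, E, F}.
C -> B: {C}⁺ = {B, C}, which is not all of the attributes, so the left side is not a superkey — BCNF is violated.
Since {B} ⊆ prime attributes and every other non-superkey FD also has a prime right side, the schema is in 3NF.

3NF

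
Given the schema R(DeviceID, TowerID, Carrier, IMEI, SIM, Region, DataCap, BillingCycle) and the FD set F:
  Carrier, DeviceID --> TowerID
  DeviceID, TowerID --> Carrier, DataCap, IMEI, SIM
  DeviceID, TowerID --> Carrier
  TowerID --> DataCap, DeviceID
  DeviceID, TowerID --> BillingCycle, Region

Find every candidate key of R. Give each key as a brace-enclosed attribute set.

{Carrier, DeviceID}, {TowerID}

{TowerID}⁺ = {BillingCycle, Carrier, DataCap, DeviceID, IMEI, Region, SIM, TowerID} — all of the relation — so {TowerID} is a candidate key.
{Carrier, DeviceID}⁺ = {BillingCycle, Carrier, DataCap, DeviceID, IMEI, Region, SIM, TowerID} — all of the relation — so {Carrier, DeviceID} is a candidate key.
No proper subset of any of these is a key, and no other minimal superkey exists.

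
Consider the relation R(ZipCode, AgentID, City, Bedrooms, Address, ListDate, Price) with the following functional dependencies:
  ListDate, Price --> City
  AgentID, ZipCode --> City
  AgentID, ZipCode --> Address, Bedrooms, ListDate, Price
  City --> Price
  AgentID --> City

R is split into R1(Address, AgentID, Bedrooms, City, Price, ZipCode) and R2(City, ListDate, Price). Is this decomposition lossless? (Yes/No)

No

R1 ∩ R2 = {City, Price}; its closure under F is {City, Price}.
R1 ⊄ {City, Price} and R2 ⊄ {City, Price}, so the split is lossy.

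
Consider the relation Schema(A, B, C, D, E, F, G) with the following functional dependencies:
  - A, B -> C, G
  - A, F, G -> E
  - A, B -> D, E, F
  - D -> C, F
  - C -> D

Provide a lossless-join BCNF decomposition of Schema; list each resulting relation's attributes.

Candidate key of the original relation: {A, B}.
In {A, B, C, D, E, F, G}, {A, F, G} is not a superkey ({A, F, G}⁺ restricted to this set is {A, E, F, G}), so split on A, F, G -> E into {A, E, F, G} and {A, B, C, D, F, G}.
{A, E, F, G} is in BCNF.
In {A, B, C, D, F, G}, {D} is not a superkey ({D}⁺ restricted to this set is {C, D, F}), so split on D -> C, F into {C, D, F} and {A, B, D, G}.
{C, D, F} is in BCNF.
{A, B, D, G} is in BCNF.

{A, B, D, G}; {A, E, F, G}; {C, D, F}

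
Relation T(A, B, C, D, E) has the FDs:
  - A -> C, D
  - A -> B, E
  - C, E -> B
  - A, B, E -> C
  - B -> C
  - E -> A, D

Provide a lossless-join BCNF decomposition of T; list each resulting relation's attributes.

Candidate keys of the original relation: {A}, {E}.
In {A, B, C, D, E}, {B} is not a superkey ({B}⁺ restricted to this set is {B, C}), so split on B -> C into {B, C} and {A, B, D, E}.
{B, C} is in BCNF.
{A, B, D, E} is in BCNF.

{A, B, D, E}; {B, C}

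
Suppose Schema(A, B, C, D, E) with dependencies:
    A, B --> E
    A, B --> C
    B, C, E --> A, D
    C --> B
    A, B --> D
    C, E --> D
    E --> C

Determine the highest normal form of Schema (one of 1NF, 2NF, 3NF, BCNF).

Candidate keys: {A, B}, {A, C}, {E}. Prime attributes: {A, B, C, E}.
For C --> B we have {C}⁺ = {B, C}; {C} is not a superkey, so BCNF fails.
Its right-hand attributes {B} are all prime, as are those of every other non-superkey FD — the relation is in 3NF.

3NF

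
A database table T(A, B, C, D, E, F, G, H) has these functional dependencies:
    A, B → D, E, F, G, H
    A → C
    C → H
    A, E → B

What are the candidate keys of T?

{A, B}, {A, E}

No FD produces {A}, so it must be in every candidate key.
{A, B}⁺ = {A, B, C, D, E, F, G, H}, which is every attribute, so {A, B} is a candidate key.
{A, E}⁺ = {A, B, C, D, E, F, G, H}, which is every attribute, so {A, E} is a candidate key.
No proper subset of any of these is a key, and no other minimal superkey exists.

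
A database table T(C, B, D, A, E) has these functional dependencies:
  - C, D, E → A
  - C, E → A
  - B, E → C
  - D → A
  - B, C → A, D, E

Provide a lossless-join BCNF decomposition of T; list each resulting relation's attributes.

{A, C, E}; {B, C, D, E}

Candidate keys of the original relation: {B, C}, {B, E}.
{A, B, C, D, E}: {C, D, E} determines {A, C, D, E} here but is not a superkey — split on C, D, E → A, giving {A, C, D, E} and {B, C, D, E}.
{A, C, D, E}: {C, E} determines {A, C, E} here but is not a superkey — split on C, E → A, giving {A, C, E} and {C, D, E}.
{A, C, E} has no BCNF violation.
{C, D, E} has no BCNF violation.
{B, C, D, E} has no BCNF violation.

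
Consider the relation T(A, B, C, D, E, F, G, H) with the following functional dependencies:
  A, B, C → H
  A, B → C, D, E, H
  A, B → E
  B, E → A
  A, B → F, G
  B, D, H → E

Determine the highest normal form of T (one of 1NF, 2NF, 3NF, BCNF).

Candidate keys: {A, B}, {B, D, H}, {B, E}. Prime attributes: {A, B, D, E, H}.
Each dependency's left side is a superkey — BCNF holds.

BCNF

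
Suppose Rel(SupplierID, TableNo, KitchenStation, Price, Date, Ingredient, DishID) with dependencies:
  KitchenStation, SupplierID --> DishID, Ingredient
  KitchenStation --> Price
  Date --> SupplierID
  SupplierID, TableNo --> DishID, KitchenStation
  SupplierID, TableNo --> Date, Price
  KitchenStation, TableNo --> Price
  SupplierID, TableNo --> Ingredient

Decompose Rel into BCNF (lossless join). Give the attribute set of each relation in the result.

{Date, KitchenStation, TableNo}; {Date, SupplierID}; {DishID, Ingredient, KitchenStation, SupplierID}; {KitchenStation, Price}

Candidate keys of the original relation: {Date, TableNo}, {SupplierID, TableNo}.
{Date, DishID, Ingredient, KitchenStation, Price, SupplierID, TableNo}: {KitchenStation, SupplierID} determines {DishID, Ingredient, KitchenStation, Price, SupplierID} here but is not a superkey — split on KitchenStation, SupplierID --> DishID, Ingredient, Price, giving {DishID, Ingredient, KitchenStation, Price, SupplierID} and {Date, KitchenStation, SupplierID, TableNo}.
{DishID, Ingredient, KitchenStation, Price, SupplierID}: {KitchenStation} determines {KitchenStation, Price} here but is not a superkey — split on KitchenStation --> Price, giving {KitchenStation, Price} and {DishID, Ingredient, KitchenStation, SupplierID}.
{KitchenStation, Price} is in BCNF.
{DishID, Ingredient, KitchenStation, SupplierID} is in BCNF.
{Date, KitchenStation, SupplierID, TableNo}: {Date} determines {Date, SupplierID} here but is not a superkey — split on Date --> SupplierID, giving {Date, SupplierID} and {Date, KitchenStation, TableNo}.
{Date, SupplierID} is in BCNF.
{Date, KitchenStation, TableNo} is in BCNF.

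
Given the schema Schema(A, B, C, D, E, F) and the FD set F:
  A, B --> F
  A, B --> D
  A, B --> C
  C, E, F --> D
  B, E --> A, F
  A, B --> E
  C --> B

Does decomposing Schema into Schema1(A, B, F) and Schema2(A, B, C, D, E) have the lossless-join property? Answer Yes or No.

Yes

Common attributes: {A, B}; their closure is {A, B, C, D, E, F}.
Schema1 is contained in that closure, so Schema1 ∩ Schema2 --> Schema1 holds and the join is lossless.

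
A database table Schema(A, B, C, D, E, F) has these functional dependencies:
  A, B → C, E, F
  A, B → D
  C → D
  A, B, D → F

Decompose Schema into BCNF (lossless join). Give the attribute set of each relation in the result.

Candidate key of the original relation: {A, B}.
{A, B, C, D, E, F}: {C} determines {C, D} here but is not a superkey — split on C → D, giving {C, D} and {A, B, C, E, F}.
{C, D} is in BCNF.
{A, B, C, E, F} is in BCNF.

{A, B, C, E, F}; {C, D}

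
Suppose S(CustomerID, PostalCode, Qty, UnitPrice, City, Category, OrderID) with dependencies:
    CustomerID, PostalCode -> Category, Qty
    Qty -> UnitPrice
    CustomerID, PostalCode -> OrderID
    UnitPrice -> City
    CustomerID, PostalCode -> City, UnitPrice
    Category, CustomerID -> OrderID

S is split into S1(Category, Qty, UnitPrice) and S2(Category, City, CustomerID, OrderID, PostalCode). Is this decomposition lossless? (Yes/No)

No

S1 ∩ S2 = {Category}; its closure under F is {Category}.
The closure covers neither S1 nor S2 entirely; the join is not lossless.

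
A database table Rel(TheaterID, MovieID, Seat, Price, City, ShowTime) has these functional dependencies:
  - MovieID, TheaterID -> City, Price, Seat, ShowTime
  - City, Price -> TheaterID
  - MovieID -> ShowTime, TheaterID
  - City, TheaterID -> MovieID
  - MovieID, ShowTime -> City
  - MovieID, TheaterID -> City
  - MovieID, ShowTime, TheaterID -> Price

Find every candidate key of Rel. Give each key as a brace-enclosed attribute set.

{MovieID} is a candidate key since {MovieID}⁺ = {City, MovieID, Price, Seat, ShowTime, TheaterID} covers every attribute.
{City, Price} is a candidate key since {City, Price}⁺ = {City, MovieID, Price, Seat, ShowTime, TheaterID} covers every attribute.
{City, TheaterID} is a candidate key since {City, TheaterID}⁺ = {City, MovieID, Price, Seat, ShowTime, TheaterID} covers every attribute.
These are minimal and exhaustive — every other superkey contains one of them.

{City, Price}, {City, TheaterID}, {MovieID}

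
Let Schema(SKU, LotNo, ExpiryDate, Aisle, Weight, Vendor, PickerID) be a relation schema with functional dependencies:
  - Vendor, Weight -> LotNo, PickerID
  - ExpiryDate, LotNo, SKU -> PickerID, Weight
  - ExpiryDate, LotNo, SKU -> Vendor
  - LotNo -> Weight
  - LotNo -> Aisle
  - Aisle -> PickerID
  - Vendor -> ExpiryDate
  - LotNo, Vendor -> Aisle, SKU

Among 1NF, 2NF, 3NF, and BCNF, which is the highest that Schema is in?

Candidate keys: {ExpiryDate, LotNo, SKU}, {LotNo, Vendor}, {Vendor, Weight}. Prime attributes: {ExpiryDate, LotNo, SKU, Vendor, Weight}.
For LotNo -> Weight we have {LotNo}⁺ = {Aisle, LotNo, PickerID, Weight}; {LotNo} is not a superkey, so BCNF fails.
LotNo -> Aisle determines the non-prime attribute {Aisle} from a non-superkey — 3NF is violated.
{LotNo} is a proper subset of the key {LotNo, Vendor}, and {LotNo}⁺ contains the non-prime attributes {Aisle, PickerID} — a partial dependency, so 2NF is violated.

1NF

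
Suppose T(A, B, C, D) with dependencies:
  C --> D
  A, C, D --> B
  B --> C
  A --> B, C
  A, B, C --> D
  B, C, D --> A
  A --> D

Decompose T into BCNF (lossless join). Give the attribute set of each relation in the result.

Candidate keys of the original relation: {A}, {B}.
In {A, B, C, D}, {C} is not a superkey ({C}⁺ restricted to this set is {C, D}), so split on C --> D into {C, D} and {A, B, C}.
{C, D} is in BCNF.
{A, B, C} is in BCNF.

{A, B, C}; {C, D}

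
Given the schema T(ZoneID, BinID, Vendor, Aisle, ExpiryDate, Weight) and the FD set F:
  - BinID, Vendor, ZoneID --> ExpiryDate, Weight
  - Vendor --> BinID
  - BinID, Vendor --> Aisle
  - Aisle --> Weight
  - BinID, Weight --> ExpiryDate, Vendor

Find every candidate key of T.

No FD produces {ZoneID}, so it must be in every candidate key.
{Vendor, ZoneID} is a candidate key since {Vendor, ZoneID}⁺ = {Aisle, BinID, ExpiryDate, Vendor, Weight, ZoneID} covers every attribute.
{Aisle, BinID, ZoneID} is a candidate key since {Aisle, BinID, ZoneID}⁺ = {Aisle, BinID, ExpiryDate, Vendor, Weight, ZoneID} covers every attribute.
{BinID, Weight, ZoneID} is a candidate key since {BinID, Weight, ZoneID}⁺ = {Aisle, BinID, ExpiryDate, Vendor, Weight, ZoneID} covers every attribute.
Any other superkey properly contains one of these, so there are no further candidate keys.

{Aisle, BinID, ZoneID}, {BinID, Weight, ZoneID}, {Vendor, ZoneID}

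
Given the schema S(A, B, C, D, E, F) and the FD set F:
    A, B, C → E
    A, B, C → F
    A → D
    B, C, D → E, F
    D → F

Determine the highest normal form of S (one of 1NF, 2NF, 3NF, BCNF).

Candidate key: {A, B, C}. Prime attributes: {A, B, C}.
A → D: {A}⁺ = {A, D, F}, which is not all of the attributes, so the left side is not a superkey — BCNF is violated.
A → D determines the non-prime attribute {D} from a non-superkey — 3NF is violated.
{A} is a proper subset of the key {A, B, C}, and {A}⁺ contains the non-prime attributes {D, F} — a partial dependency, so 2NF is violated.

1NF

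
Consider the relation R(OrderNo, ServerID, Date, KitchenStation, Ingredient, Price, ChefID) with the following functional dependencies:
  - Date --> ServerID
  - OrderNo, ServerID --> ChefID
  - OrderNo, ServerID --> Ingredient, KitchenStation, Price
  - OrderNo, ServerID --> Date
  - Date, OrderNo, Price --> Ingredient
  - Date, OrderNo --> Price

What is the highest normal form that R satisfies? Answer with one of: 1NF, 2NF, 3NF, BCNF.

3NF

Candidate keys: {Date, OrderNo}, {OrderNo, ServerID}. Prime attributes: {Date, OrderNo, ServerID}.
Date --> ServerID breaks BCNF: {Date}⁺ = {Date, ServerID}, so {Date} is not a superkey.
Its right-hand attributes {ServerID} are all prime, as are those of every other non-superkey FD — the relation is in 3NF.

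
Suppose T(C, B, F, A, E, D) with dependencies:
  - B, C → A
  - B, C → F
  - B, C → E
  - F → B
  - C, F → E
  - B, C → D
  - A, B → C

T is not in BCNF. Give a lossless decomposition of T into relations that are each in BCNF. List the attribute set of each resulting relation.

{A, C, D, E, F}; {B, F}

Candidate keys of the original relation: {A, B}, {A, F}, {B, C}, {C, F}.
In {A, B, C, D, E, F}, {F} is not a superkey ({F}⁺ restricted to this set is {B, F}), so split on F → B into {B, F} and {A, C, D, E, F}.
{B, F} has no BCNF violation.
{A, C, D, E, F} has no BCNF violation.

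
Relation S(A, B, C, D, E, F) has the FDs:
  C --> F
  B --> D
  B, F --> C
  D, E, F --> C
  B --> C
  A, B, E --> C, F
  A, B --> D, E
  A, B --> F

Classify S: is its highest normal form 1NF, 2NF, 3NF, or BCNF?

Candidate key: {A, B}. Prime attributes: {A, B}.
For C --> F we have {C}⁺ = {C, F}; {C} is not a superkey, so BCNF fails.
C --> F determines the non-prime attribute {F} from a non-superkey — 3NF is violated.
{B} is a proper subset of the key {A, B}, and {B}⁺ contains the non-prime attributes {C, D, F} — a partial dependency, so 2NF is violated.

1NF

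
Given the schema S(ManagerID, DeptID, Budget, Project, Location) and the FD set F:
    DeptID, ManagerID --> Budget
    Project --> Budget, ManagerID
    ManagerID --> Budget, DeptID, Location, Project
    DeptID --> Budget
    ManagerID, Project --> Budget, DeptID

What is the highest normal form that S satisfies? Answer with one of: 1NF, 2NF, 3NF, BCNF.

Candidate keys: {ManagerID}, {Project}. Prime attributes: {ManagerID, Project}.
DeptID --> Budget breaks BCNF: {DeptID}⁺ = {Budget, DeptID}, so {DeptID} is not a superkey.
DeptID --> Budget has non-prime {Budget} on the right and a non-superkey on the left, so 3NF fails.
With only single-attribute keys there can be no partial dependency, so 2NF holds.

2NF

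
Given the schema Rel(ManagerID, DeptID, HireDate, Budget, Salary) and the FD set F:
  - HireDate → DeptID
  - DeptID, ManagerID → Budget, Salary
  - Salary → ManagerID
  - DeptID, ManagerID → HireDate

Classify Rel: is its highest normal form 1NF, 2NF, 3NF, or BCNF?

Candidate keys: {DeptID, ManagerID}, {DeptID, Salary}, {HireDate, ManagerID}, {HireDate, Salary}. Prime attributes: {DeptID, HireDate, ManagerID, Salary}.
HireDate → DeptID: {HireDate}⁺ = {DeptID, HireDate}, which is not all of the attributes, so the left side is not a superkey — BCNF is violated.
Since {DeptID} ⊆ prime attributes and every other non-superkey FD also has a prime right side, the schema is in 3NF.

3NF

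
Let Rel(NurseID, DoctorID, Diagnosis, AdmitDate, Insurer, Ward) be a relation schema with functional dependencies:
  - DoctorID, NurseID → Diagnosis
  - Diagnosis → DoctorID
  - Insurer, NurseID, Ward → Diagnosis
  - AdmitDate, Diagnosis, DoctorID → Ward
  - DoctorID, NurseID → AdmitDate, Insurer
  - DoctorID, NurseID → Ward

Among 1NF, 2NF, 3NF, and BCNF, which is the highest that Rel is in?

Candidate keys: {Diagnosis, NurseID}, {DoctorID, NurseID}, {Insurer, NurseID, Ward}. Prime attributes: {Diagnosis, DoctorID, Insurer, NurseID, Ward}.
For Diagnosis → DoctorID we have {Diagnosis}⁺ = {Diagnosis, DoctorID}; {Diagnosis} is not a superkey, so BCNF fails.
But every attribute on its right side ({DoctorID}) is prime, and the same holds for every other non-superkey FD, so 3NF still holds.

3NF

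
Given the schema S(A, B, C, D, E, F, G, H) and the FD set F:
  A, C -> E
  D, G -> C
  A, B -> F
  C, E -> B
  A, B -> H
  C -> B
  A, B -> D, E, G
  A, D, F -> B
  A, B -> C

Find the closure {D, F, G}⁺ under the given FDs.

Start with {D, F, G}.
D, G -> C applies; add {C} → now {C, D, F, G}.
C -> B applies; add {B} → now {B, C, D, F, G}.
No further FD applies.

{B, C, D, F, G}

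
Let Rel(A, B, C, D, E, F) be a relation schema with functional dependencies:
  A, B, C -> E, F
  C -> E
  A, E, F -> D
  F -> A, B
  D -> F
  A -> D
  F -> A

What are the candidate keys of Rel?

{A, C}, {C, D}, {C, F}

No FD produces {C}, so it must be in every candidate key.
{A, C}⁺ = {A, B, C, D, E, F} — all of the relation — so {A, C} is a candidate key.
{C, D}⁺ = {A, B, C, D, E, F} — all of the relation — so {C, D} is a candidate key.
{C, F}⁺ = {A, B, C, D, E, F} — all of the relation — so {C, F} is a candidate key.
No proper subset of any of these is a key, and no other minimal superkey exists.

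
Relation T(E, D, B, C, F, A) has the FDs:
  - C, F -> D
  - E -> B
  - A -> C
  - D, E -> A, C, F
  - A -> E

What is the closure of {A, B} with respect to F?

{A, B, C, E}

Start with {A, B}.
A -> C applies; add {C} → now {A, B, C}.
A -> E applies; add {E} → now {A, B, C, E}.
No further FD applies.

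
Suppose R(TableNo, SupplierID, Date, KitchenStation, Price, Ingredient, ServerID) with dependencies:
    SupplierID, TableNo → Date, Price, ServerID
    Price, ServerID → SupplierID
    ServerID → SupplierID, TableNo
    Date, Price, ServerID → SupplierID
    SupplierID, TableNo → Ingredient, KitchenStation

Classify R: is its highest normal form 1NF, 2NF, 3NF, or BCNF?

Candidate keys: {ServerID}, {SupplierID, TableNo}. Prime attributes: {ServerID, SupplierID, TableNo}.
Each dependency's left side is a superkey — BCNF holds.

BCNF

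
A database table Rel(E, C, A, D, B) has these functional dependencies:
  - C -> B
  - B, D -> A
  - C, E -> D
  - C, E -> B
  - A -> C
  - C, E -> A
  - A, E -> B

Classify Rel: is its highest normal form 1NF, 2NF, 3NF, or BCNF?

Candidate keys: {A, E}, {B, D, E}, {C, E}. Prime attributes: {A, B, C, D, E}.
C -> B breaks BCNF: {C}⁺ = {B, C}, so {C} is not a superkey.
Since {B} ⊆ prime attributes and every other non-superkey FD also has a prime right side, the schema is in 3NF.

3NF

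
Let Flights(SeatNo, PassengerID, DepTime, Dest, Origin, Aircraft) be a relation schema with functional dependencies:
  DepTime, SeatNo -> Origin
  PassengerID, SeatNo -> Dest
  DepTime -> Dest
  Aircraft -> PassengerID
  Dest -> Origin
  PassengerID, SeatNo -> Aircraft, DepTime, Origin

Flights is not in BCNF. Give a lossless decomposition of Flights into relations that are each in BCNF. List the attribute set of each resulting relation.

Candidate keys of the original relation: {Aircraft, SeatNo}, {PassengerID, SeatNo}.
Within {Aircraft, DepTime, Dest, Origin, PassengerID, SeatNo}: {DepTime, SeatNo}⁺ ∩ {Aircraft, DepTime, Dest, Origin, PassengerID, SeatNo} = {DepTime, Dest, Origin, SeatNo}, not the whole set, so DepTime, SeatNo -> Dest, Origin violates BCNF; decompose into {DepTime, Dest, Origin, SeatNo} and {Aircraft, DepTime, PassengerID, SeatNo}.
Within {DepTime, Dest, Origin, SeatNo}: {DepTime}⁺ ∩ {DepTime, Dest, Origin, SeatNo} = {DepTime, Dest, Origin}, not the whole set, so DepTime -> Dest, Origin violates BCNF; decompose into {DepTime, Dest, Origin} and {DepTime, SeatNo}.
Within {DepTime, Dest, Origin}: {Dest}⁺ ∩ {DepTime, Dest, Origin} = {Dest, Origin}, not the whole set, so Dest -> Origin violates BCNF; decompose into {Dest, Origin} and {DepTime, Dest}.
{Dest, Origin} has no BCNF violation.
{DepTime, Dest} has no BCNF violation.
{DepTime, SeatNo} has no BCNF violation.
Within {Aircraft, DepTime, PassengerID, SeatNo}: {Aircraft}⁺ ∩ {Aircraft, DepTime, PassengerID, SeatNo} = {Aircraft, PassengerID}, not the whole set, so Aircraft -> PassengerID violates BCNF; decompose into {Aircraft, PassengerID} and {Aircraft, DepTime, SeatNo}.
{Aircraft, PassengerID} has no BCNF violation.
{Aircraft, DepTime, SeatNo} has no BCNF violation.

{Aircraft, DepTime, SeatNo}; {Aircraft, PassengerID}; {DepTime, Dest}; {Dest, Origin}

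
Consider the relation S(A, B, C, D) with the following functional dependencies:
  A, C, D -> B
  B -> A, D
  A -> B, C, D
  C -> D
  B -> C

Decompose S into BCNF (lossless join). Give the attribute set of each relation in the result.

Candidate keys of the original relation: {A}, {B}.
In {A, B, C, D}, {C} is not a superkey ({C}⁺ restricted to this set is {C, D}), so split on C -> D into {C, D} and {A, B, C}.
{C, D}: every determinant is a superkey — BCNF.
{A, B, C}: every determinant is a superkey — BCNF.

{A, B, C}; {C, D}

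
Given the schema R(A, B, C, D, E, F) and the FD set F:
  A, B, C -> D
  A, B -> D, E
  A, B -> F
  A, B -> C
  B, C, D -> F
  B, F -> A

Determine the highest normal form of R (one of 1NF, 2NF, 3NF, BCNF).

BCNF

Candidate keys: {A, B}, {B, C, D}, {B, F}. Prime attributes: {A, B, C, D, F}.
Every FD has a superkey on the left, so the relation is in BCNF.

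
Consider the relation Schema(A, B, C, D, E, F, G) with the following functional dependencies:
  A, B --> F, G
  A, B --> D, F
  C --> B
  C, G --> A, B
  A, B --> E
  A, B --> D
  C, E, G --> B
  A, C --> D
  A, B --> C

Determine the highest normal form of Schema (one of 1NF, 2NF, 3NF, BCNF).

Candidate keys: {A, B}, {A, C}, {C, G}. Prime attributes: {A, B, C, G}.
C --> B breaks BCNF: {C}⁺ = {B, C}, so {C} is not a superkey.
But every attribute on its right side ({B}) is prime, and the same holds for every other non-superkey FD, so 3NF still holds.

3NF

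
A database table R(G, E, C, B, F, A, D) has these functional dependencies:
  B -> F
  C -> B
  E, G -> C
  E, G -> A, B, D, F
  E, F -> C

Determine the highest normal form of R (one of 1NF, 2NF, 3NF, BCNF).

2NF

Candidate key: {E, G}. Prime attributes: {E, G}.
For B -> F we have {B}⁺ = {B, F}; {B} is not a superkey, so BCNF fails.
B -> F determines the non-prime attribute {F} from a non-superkey — 3NF is violated.
Checking every proper subset of each key, none determines a non-prime attribute — 2NF is satisfied.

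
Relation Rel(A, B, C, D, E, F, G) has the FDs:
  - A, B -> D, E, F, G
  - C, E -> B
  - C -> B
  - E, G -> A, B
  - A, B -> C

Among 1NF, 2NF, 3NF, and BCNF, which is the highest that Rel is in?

3NF

Candidate keys: {A, B}, {A, C}, {E, G}. Prime attributes: {A, B, C, E, G}.
For C, E -> B we have {C, E}⁺ = {B, C, E}; {C, E} is not a superkey, so BCNF fails.
Since {B} ⊆ prime attributes and every other non-superkey FD also has a prime right side, the schema is in 3NF.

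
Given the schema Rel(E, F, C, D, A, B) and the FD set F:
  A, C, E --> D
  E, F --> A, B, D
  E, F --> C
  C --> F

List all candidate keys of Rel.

{C, E}, {E, F}

Attributes never on any right-hand side: {E} — every candidate key must contain it.
Closure of {C, E} is {A, B, C, D, E, F}, the whole schema; {C, E} is a candidate key.
Closure of {E, F} is {A, B, C, D, E, F}, the whole schema; {E, F} is a candidate key.
These are minimal and exhaustive — every other superkey contains one of them.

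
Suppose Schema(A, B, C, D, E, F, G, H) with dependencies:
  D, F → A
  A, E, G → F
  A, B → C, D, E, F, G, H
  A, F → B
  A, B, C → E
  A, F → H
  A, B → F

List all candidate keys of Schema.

{A, B}⁺ = {A, B, C, D, E, F, G, H} — all of the relation — so {A, B} is a candidate key.
{A, F}⁺ = {A, B, C, D, E, F, G, H} — all of the relation — so {A, F} is a candidate key.
{D, F}⁺ = {A, B, C, D, E, F, G, H} — all of the relation — so {D, F} is a candidate key.
{A, E, G}⁺ = {A, B, C, D, E, F, G, H} — all of the relation — so {A, E, G} is a candidate key.
No proper subset of any of these is a key, and no other minimal superkey exists.

{A, B}, {A, E, G}, {A, F}, {D, F}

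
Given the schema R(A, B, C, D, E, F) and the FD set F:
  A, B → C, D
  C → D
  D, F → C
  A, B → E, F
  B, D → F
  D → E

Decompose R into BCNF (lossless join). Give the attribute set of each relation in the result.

Candidate key of the original relation: {A, B}.
In {A, B, C, D, E, F}, {C} is not a superkey ({C}⁺ restricted to this set is {C, D, E}), so split on C → D, E into {C, D, E} and {A, B, C, F}.
In {C, D, E}, {D} is not a superkey ({D}⁺ restricted to this set is {D, E}), so split on D → E into {D, E} and {C, D}.
{D, E} has no BCNF violation.
{C, D} has no BCNF violation.
In {A, B, C, F}, {B, C} is not a superkey ({B, C}⁺ restricted to this set is {B, C, F}), so split on B, C → F into {B, C, F} and {A, B, C}.
{B, C, F} has no BCNF violation.
{A, B, C} has no BCNF violation.

{A, B, C}; {B, C, F}; {C, D}; {D, E}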